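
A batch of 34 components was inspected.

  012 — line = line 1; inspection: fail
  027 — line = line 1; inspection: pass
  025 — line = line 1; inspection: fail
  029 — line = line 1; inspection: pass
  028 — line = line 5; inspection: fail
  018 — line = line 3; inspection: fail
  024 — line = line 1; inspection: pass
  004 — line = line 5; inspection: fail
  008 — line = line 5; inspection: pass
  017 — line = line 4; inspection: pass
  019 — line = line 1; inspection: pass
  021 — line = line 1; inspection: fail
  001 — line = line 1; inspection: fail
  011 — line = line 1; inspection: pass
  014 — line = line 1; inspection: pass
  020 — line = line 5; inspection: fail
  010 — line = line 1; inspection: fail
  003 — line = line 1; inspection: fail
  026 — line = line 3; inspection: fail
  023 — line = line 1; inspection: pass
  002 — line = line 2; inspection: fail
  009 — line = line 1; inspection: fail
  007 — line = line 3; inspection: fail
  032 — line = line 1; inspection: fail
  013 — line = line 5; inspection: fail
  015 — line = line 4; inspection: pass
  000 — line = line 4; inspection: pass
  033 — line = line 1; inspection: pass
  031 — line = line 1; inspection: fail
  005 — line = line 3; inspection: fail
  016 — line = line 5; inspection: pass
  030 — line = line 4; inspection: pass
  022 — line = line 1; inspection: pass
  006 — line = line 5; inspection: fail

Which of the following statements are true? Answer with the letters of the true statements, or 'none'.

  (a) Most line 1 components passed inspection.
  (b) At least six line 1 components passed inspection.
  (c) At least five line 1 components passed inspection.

|A| = 18, |A ∩ B| = 9, |A ∖ B| = 9.
(a) |A ∩ B| > |A ∖ B|: fails.
(b) |A ∩ B| ≥ 6: holds.
(c) |A ∩ B| ≥ 5: holds.

(b), (c)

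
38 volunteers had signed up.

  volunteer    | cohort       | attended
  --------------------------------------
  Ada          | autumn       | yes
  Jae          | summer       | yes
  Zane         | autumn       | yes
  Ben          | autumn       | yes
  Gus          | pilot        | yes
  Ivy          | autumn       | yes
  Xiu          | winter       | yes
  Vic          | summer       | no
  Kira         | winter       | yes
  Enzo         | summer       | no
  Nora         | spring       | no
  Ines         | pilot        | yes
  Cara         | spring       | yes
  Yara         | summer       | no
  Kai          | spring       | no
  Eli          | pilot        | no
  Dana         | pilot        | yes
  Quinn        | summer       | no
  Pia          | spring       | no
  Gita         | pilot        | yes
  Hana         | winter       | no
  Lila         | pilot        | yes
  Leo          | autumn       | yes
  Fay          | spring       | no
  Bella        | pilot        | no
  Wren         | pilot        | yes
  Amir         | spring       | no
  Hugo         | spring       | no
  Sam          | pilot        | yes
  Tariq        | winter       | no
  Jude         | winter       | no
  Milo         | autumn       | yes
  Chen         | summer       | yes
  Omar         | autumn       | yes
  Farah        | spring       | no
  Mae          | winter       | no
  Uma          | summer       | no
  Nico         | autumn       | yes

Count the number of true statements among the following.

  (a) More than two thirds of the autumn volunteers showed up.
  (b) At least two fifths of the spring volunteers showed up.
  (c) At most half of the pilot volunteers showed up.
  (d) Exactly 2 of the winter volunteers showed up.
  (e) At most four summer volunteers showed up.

3

(a) autumn: |A| = 8, |A ∩ B| = 8; needs |A ∩ B| / |A| > 2/3 — true.
(b) spring: |A| = 8, |A ∩ B| = 1; needs |A ∩ B| / |A| ≥ 2/5 — false.
(c) pilot: |A| = 9, |A ∩ B| = 7; needs |A ∩ B| ≤ |A ∖ B| — false.
(d) winter: |A| = 6, |A ∩ B| = 2; needs |A ∩ B| = 2 — true.
(e) summer: |A| = 7, |A ∩ B| = 2; needs |A ∩ B| ≤ 4 — true.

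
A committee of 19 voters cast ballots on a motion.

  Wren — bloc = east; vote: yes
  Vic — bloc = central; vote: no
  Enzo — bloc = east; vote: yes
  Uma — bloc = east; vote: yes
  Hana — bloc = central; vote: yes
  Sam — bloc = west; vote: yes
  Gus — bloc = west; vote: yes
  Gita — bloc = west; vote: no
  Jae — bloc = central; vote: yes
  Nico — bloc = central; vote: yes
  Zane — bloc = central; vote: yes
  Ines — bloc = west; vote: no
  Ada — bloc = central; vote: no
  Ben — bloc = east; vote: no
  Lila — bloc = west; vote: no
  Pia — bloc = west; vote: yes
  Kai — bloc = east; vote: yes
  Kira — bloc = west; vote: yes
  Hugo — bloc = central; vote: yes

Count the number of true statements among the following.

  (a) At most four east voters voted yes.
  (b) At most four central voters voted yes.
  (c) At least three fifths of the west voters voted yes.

(a) east: |A| = 5, |A ∩ B| = 4; needs |A ∩ B| ≤ 4 — true.
(b) central: |A| = 7, |A ∩ B| = 5; needs |A ∩ B| ≤ 4 — false.
(c) west: |A| = 7, |A ∩ B| = 4; needs |A ∩ B| / |A| ≥ 3/5 — false.

1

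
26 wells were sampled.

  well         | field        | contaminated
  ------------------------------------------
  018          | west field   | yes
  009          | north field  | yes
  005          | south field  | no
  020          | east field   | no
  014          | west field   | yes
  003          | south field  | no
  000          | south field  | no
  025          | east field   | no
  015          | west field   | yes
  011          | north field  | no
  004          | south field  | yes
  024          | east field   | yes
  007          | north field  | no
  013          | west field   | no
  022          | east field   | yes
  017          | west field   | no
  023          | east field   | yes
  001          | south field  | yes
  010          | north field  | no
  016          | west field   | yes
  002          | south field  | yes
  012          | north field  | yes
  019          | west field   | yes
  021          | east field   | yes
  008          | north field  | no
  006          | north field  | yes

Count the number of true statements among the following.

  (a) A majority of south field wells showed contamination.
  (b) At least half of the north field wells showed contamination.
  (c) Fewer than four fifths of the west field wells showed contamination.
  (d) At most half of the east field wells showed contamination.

1

(a) south field: |A| = 6, |A ∩ B| = 3; needs |A ∩ B| > |A ∖ B| — false.
(b) north field: |A| = 7, |A ∩ B| = 3; needs |A ∩ B| ≥ |A ∖ B| — false.
(c) west field: |A| = 7, |A ∩ B| = 5; needs |A ∩ B| / |A| < 4/5 — true.
(d) east field: |A| = 6, |A ∩ B| = 4; needs |A ∩ B| ≤ |A ∖ B| — false.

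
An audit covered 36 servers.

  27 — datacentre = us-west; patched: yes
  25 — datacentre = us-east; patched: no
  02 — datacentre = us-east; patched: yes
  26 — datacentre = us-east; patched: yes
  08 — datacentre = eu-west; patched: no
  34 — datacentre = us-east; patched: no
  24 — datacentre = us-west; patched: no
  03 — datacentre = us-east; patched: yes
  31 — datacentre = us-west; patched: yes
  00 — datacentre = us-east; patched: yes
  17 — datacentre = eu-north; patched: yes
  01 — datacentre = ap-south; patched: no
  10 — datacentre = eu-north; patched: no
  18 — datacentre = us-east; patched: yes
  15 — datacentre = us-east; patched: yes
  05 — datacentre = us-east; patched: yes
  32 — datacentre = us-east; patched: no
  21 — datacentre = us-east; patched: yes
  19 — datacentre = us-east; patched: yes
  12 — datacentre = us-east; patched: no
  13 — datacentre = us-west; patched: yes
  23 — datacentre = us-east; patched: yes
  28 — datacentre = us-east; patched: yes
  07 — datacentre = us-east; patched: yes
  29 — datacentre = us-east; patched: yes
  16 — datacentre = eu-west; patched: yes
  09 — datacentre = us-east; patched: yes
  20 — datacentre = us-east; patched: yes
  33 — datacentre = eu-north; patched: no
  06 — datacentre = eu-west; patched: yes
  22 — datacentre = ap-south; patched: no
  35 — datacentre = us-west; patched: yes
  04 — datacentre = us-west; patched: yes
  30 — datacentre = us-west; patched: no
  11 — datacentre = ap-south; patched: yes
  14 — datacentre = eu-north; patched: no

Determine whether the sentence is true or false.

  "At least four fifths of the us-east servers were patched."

False

'At least four fifths of the us-east servers were patched' holds iff |A ∩ B| / |A| ≥ 4/5.
|A| = 19, |A ∩ B| = 15, |A ∖ B| = 4.
|A ∩ B|/|A| = 15/19, so the statement is false.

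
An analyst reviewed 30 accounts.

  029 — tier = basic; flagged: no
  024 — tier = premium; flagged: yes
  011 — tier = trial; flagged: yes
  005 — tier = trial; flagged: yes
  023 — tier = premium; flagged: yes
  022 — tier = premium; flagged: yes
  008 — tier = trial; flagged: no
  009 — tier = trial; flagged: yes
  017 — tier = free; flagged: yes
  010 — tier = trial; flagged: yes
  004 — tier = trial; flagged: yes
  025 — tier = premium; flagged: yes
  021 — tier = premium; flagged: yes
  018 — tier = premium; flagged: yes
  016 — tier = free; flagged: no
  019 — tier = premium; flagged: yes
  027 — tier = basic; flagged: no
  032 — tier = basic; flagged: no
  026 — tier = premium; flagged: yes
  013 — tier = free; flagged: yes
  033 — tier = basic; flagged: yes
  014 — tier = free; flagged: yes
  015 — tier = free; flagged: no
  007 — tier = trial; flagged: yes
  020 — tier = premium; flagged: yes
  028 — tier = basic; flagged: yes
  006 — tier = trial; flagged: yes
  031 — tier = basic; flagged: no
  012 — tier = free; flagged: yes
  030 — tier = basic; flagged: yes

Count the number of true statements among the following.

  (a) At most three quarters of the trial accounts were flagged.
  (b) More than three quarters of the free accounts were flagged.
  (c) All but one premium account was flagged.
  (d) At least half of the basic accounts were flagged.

0

(a) trial: |A| = 8, |A ∩ B| = 7; needs |A ∩ B| / |A| ≤ 3/4 — false.
(b) free: |A| = 6, |A ∩ B| = 4; needs |A ∩ B| / |A| > 3/4 — false.
(c) premium: |A| = 9, |A ∩ B| = 9; needs |A ∖ B| = 1 — false.
(d) basic: |A| = 7, |A ∩ B| = 3; needs |A ∩ B| ≥ |A ∖ B| — false.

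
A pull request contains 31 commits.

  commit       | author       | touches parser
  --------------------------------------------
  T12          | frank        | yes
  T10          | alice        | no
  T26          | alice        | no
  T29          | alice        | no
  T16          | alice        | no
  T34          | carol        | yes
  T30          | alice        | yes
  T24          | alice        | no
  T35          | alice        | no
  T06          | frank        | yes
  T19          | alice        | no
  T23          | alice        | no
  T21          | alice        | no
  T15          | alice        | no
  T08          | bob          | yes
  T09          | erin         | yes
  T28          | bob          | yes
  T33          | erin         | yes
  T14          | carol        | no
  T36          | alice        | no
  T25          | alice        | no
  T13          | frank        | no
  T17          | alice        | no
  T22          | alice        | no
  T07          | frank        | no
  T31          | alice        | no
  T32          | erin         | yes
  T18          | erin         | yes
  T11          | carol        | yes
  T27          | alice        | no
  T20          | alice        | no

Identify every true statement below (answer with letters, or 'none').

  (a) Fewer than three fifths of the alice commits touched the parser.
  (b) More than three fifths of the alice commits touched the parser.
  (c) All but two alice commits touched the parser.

|A| = 18, |A ∩ B| = 1, |A ∖ B| = 17.
(a) |A ∩ B| / |A| < 3/5: holds.
(b) |A ∩ B| / |A| > 3/5: fails.
(c) |A ∖ B| = 2: fails.

(a)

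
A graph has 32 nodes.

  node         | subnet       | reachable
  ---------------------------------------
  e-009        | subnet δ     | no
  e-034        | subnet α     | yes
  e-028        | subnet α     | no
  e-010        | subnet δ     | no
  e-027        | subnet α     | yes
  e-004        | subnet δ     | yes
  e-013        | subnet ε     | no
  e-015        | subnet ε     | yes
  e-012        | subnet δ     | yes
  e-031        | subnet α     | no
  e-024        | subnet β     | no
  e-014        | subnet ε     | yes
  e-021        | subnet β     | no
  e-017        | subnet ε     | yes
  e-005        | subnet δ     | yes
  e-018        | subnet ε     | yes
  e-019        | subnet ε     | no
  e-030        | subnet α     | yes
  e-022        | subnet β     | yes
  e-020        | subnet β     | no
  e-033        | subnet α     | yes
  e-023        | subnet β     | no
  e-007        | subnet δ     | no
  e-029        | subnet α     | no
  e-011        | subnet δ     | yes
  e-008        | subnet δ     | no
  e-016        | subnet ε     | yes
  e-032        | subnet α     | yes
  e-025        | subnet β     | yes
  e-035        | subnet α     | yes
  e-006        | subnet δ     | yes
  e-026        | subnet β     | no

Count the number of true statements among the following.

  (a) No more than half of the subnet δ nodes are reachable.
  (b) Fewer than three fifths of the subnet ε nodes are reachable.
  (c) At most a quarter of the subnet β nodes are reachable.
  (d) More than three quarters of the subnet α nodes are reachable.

(a) subnet δ: |A| = 9, |A ∩ B| = 5; needs |A ∩ B| ≤ |A ∖ B| — false.
(b) subnet ε: |A| = 7, |A ∩ B| = 5; needs |A ∩ B| / |A| < 3/5 — false.
(c) subnet β: |A| = 7, |A ∩ B| = 2; needs |A ∩ B| / |A| ≤ 1/4 — false.
(d) subnet α: |A| = 9, |A ∩ B| = 6; needs |A ∩ B| / |A| > 3/4 — false.

0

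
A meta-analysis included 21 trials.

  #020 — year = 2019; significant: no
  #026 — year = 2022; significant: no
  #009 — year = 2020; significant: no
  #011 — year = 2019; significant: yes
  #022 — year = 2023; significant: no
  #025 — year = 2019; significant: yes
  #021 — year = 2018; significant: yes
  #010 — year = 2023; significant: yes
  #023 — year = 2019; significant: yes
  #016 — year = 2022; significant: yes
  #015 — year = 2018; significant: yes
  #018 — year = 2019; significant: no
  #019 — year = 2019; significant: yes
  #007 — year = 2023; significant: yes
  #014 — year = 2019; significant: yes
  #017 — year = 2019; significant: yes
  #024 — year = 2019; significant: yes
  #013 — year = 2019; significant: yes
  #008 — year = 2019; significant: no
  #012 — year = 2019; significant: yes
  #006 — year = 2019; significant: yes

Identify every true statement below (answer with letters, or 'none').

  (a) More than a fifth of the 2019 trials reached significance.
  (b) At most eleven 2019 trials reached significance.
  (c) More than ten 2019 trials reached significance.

(a), (b)

|A| = 13, |A ∩ B| = 10, |A ∖ B| = 3.
(a) |A ∩ B| / |A| > 1/5: holds.
(b) |A ∩ B| ≤ 11: holds.
(c) |A ∩ B| > 10: fails.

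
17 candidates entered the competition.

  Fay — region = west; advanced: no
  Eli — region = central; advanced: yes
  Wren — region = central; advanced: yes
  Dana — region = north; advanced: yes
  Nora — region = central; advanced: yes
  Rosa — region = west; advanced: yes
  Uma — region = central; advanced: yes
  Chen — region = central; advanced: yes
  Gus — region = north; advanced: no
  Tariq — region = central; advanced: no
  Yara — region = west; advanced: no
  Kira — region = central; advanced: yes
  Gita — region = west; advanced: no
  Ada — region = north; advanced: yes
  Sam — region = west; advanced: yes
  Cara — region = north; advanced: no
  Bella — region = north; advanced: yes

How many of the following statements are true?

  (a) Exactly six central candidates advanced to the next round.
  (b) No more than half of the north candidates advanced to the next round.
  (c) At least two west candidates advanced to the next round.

2

(a) central: |A| = 7, |A ∩ B| = 6; needs |A ∩ B| = 6 — true.
(b) north: |A| = 5, |A ∩ B| = 3; needs |A ∩ B| ≤ |A ∖ B| — false.
(c) west: |A| = 5, |A ∩ B| = 2; needs |A ∩ B| ≥ 2 — true.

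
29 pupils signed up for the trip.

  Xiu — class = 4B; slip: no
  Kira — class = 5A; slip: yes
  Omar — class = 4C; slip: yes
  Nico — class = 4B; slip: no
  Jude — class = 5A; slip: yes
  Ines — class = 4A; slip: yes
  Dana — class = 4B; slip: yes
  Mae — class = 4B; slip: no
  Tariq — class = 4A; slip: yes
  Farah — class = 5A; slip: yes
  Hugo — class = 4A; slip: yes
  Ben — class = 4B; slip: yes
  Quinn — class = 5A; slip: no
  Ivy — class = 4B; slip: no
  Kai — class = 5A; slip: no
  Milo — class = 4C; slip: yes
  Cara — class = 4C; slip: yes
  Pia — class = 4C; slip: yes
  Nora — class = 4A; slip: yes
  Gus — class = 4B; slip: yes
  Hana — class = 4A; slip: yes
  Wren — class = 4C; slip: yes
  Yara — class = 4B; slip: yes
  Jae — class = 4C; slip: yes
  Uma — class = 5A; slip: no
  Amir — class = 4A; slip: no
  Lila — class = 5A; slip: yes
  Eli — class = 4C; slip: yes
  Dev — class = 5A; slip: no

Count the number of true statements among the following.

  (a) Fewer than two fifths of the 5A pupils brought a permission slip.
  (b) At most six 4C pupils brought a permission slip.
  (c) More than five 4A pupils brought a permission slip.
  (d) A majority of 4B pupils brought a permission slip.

(a) 5A: |A| = 8, |A ∩ B| = 4; needs |A ∩ B| / |A| < 2/5 — false.
(b) 4C: |A| = 7, |A ∩ B| = 7; needs |A ∩ B| ≤ 6 — false.
(c) 4A: |A| = 6, |A ∩ B| = 5; needs |A ∩ B| > 5 — false.
(d) 4B: |A| = 8, |A ∩ B| = 4; needs |A ∩ B| > |A ∖ B| — false.

0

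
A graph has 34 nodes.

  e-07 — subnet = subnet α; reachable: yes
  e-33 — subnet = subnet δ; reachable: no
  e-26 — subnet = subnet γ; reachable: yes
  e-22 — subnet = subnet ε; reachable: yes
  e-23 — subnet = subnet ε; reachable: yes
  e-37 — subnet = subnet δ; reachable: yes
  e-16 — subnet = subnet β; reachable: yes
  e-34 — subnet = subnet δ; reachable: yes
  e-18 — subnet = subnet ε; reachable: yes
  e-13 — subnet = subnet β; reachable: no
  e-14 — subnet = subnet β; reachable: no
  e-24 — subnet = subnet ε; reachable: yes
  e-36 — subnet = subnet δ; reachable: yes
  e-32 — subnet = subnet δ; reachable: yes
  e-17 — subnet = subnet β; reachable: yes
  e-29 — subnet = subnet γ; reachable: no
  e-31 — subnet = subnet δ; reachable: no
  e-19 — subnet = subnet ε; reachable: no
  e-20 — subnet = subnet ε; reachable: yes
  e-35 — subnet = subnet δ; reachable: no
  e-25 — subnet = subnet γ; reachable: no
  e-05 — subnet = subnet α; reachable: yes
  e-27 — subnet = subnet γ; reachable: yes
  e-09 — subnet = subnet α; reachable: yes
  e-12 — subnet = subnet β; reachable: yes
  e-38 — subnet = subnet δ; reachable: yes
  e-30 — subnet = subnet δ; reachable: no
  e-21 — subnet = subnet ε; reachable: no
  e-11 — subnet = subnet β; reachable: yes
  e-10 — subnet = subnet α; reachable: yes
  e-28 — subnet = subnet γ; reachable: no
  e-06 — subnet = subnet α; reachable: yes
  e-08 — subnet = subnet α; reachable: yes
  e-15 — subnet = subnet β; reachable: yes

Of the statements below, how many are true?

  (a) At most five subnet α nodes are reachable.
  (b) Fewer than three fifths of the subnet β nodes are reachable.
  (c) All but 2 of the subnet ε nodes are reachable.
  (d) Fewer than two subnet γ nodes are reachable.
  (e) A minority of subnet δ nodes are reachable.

(a) subnet α: |A| = 6, |A ∩ B| = 6; needs |A ∩ B| ≤ 5 — false.
(b) subnet β: |A| = 7, |A ∩ B| = 5; needs |A ∩ B| / |A| < 3/5 — false.
(c) subnet ε: |A| = 7, |A ∩ B| = 5; needs |A ∖ B| = 2 — true.
(d) subnet γ: |A| = 5, |A ∩ B| = 2; needs |A ∩ B| < 2 — false.
(e) subnet δ: |A| = 9, |A ∩ B| = 5; needs |A ∩ B| < |A ∖ B| — false.

1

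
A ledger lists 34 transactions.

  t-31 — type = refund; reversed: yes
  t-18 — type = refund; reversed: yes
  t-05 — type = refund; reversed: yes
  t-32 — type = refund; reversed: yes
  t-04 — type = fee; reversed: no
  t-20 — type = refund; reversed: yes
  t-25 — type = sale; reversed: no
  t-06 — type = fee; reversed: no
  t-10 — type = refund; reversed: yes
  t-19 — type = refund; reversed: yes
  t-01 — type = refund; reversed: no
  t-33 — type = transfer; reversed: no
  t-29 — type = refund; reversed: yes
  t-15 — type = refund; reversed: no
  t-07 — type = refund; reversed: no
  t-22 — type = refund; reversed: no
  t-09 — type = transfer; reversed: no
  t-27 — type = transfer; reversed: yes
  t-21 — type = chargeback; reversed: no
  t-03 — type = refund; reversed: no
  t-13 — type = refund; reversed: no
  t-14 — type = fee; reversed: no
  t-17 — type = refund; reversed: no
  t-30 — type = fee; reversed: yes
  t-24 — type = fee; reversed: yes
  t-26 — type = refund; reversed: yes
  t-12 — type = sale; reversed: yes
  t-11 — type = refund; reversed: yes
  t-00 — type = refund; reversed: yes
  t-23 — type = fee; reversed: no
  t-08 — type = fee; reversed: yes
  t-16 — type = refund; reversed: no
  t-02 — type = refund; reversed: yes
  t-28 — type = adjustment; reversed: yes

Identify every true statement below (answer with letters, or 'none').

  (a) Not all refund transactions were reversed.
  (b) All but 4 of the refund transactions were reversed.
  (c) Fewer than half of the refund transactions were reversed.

|A| = 20, |A ∩ B| = 12, |A ∖ B| = 8.
(a) A ⊄ B (|A ∖ B| ≥ 1): holds.
(b) |A ∖ B| = 4: fails.
(c) |A ∩ B| < |A ∖ B|: fails.

(a)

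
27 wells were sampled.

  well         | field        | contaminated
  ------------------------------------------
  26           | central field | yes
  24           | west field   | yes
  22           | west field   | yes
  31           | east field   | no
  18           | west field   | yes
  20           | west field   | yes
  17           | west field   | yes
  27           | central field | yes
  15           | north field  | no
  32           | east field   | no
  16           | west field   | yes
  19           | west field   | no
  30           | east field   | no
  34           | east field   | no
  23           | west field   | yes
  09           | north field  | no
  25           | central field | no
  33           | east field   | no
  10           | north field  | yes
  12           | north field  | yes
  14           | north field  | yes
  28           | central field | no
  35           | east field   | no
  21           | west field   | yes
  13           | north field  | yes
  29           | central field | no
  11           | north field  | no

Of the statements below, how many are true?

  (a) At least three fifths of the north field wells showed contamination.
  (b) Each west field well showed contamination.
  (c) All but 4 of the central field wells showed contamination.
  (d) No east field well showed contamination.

1

(a) north field: |A| = 7, |A ∩ B| = 4; needs |A ∩ B| / |A| ≥ 3/5 — false.
(b) west field: |A| = 9, |A ∩ B| = 8; needs A ⊆ B, i.e. every element of A is in B (|A ∖ B| = 0) — false.
(c) central field: |A| = 5, |A ∩ B| = 2; needs |A ∖ B| = 4 — false.
(d) east field: |A| = 6, |A ∩ B| = 0; needs A ∩ B = ∅ (|A ∩ B| = 0) — true.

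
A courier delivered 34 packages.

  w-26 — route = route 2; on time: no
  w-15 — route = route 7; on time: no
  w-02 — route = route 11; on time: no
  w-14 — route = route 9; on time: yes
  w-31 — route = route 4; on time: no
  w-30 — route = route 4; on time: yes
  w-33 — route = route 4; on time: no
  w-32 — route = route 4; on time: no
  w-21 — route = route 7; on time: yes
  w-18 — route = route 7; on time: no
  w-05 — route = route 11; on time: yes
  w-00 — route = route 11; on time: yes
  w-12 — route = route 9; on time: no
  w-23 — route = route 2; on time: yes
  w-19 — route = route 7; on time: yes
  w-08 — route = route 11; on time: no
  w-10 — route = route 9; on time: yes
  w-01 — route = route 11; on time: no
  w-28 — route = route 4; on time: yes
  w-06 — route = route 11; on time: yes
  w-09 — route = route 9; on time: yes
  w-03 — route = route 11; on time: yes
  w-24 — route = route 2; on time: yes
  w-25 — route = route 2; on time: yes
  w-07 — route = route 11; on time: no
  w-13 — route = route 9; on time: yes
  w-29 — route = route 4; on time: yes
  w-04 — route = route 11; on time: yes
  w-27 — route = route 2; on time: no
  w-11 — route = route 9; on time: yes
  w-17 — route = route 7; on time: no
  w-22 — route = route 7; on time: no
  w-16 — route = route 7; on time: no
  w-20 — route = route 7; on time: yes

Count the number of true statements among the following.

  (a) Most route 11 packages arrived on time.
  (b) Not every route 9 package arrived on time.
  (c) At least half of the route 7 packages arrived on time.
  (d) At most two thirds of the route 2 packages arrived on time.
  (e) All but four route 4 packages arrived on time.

3

(a) route 11: |A| = 9, |A ∩ B| = 5; needs |A ∩ B| > |A ∖ B| — true.
(b) route 9: |A| = 6, |A ∩ B| = 5; needs A ⊄ B (|A ∖ B| ≥ 1) — true.
(c) route 7: |A| = 8, |A ∩ B| = 3; needs |A ∩ B| ≥ |A ∖ B| — false.
(d) route 2: |A| = 5, |A ∩ B| = 3; needs |A ∩ B| / |A| ≤ 2/3 — true.
(e) route 4: |A| = 6, |A ∩ B| = 3; needs |A ∖ B| = 4 — false.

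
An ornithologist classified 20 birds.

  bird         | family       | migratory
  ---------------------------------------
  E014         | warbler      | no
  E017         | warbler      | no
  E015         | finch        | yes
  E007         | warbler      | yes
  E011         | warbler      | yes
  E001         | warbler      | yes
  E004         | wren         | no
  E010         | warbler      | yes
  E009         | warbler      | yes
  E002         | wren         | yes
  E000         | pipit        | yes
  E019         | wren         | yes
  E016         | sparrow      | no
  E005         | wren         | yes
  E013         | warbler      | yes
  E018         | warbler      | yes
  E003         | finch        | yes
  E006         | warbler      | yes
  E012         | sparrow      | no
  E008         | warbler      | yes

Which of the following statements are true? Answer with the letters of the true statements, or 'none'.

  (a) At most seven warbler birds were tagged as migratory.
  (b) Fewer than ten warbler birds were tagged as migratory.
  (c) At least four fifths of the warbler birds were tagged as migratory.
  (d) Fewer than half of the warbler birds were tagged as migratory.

(b), (c)

|A| = 11, |A ∩ B| = 9, |A ∖ B| = 2.
(a) |A ∩ B| ≤ 7: fails.
(b) |A ∩ B| < 10: holds.
(c) |A ∩ B| / |A| ≥ 4/5: holds.
(d) |A ∩ B| < |A ∖ B|: fails.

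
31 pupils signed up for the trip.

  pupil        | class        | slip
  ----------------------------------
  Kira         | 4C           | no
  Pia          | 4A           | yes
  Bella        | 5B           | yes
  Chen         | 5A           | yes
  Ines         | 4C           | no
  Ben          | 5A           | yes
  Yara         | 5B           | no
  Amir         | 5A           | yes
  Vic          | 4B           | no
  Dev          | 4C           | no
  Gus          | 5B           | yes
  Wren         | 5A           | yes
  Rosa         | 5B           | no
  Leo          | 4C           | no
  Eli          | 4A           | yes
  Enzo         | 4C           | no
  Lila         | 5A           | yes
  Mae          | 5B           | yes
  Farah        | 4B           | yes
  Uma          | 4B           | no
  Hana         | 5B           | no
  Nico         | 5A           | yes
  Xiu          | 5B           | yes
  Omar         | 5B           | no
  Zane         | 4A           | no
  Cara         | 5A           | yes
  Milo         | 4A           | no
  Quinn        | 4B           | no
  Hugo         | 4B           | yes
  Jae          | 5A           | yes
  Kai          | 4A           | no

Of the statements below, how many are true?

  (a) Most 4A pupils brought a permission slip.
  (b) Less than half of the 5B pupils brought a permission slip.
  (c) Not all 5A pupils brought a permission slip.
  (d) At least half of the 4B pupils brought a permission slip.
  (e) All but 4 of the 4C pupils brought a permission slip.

0

(a) 4A: |A| = 5, |A ∩ B| = 2; needs |A ∩ B| > |A ∖ B| — false.
(b) 5B: |A| = 8, |A ∩ B| = 4; needs |A ∩ B| < |A ∖ B| — false.
(c) 5A: |A| = 8, |A ∩ B| = 8; needs A ⊄ B (|A ∖ B| ≥ 1) — false.
(d) 4B: |A| = 5, |A ∩ B| = 2; needs |A ∩ B| ≥ |A ∖ B| — false.
(e) 4C: |A| = 5, |A ∩ B| = 0; needs |A ∖ B| = 4 — false.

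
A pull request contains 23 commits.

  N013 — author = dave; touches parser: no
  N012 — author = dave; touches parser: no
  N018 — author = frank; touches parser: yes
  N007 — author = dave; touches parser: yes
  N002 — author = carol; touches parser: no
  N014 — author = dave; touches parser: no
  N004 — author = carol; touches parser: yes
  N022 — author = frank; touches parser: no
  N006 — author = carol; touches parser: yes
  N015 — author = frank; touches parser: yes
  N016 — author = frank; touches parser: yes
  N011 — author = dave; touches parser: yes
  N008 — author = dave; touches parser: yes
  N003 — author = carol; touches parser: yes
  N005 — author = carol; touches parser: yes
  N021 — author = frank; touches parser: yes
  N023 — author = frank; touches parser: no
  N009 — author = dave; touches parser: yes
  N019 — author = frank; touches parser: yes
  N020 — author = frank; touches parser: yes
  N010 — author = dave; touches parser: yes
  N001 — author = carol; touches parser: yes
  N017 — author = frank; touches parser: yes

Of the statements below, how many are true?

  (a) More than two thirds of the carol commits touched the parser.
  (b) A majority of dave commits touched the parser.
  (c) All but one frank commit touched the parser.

2

(a) carol: |A| = 6, |A ∩ B| = 5; needs |A ∩ B| / |A| > 2/3 — true.
(b) dave: |A| = 8, |A ∩ B| = 5; needs |A ∩ B| > |A ∖ B| — true.
(c) frank: |A| = 9, |A ∩ B| = 7; needs |A ∖ B| = 1 — false.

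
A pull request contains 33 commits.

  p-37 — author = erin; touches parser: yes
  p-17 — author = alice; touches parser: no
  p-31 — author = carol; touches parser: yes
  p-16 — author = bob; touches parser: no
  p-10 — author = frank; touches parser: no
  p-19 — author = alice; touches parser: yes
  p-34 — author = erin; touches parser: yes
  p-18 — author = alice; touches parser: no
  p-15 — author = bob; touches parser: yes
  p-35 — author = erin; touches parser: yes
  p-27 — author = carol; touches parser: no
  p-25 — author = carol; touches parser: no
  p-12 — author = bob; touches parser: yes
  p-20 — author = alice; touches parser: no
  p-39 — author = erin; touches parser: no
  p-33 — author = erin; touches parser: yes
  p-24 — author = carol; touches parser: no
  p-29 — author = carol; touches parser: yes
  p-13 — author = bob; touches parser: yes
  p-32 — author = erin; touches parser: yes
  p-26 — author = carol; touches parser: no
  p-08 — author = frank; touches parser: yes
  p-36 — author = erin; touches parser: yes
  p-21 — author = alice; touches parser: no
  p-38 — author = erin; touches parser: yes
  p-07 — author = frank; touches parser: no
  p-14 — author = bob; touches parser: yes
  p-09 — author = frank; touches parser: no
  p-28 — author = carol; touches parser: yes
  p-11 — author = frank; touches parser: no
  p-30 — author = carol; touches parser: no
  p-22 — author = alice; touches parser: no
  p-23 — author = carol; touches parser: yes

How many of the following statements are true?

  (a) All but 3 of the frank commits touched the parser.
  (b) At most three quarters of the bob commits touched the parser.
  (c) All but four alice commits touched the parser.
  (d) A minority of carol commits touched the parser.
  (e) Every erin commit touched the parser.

(a) frank: |A| = 5, |A ∩ B| = 1; needs |A ∖ B| = 3 — false.
(b) bob: |A| = 5, |A ∩ B| = 4; needs |A ∩ B| / |A| ≤ 3/4 — false.
(c) alice: |A| = 6, |A ∩ B| = 1; needs |A ∖ B| = 4 — false.
(d) carol: |A| = 9, |A ∩ B| = 4; needs |A ∩ B| < |A ∖ B| — true.
(e) erin: |A| = 8, |A ∩ B| = 7; needs A ⊆ B, i.e. every element of A is in B (|A ∖ B| = 0) — false.

1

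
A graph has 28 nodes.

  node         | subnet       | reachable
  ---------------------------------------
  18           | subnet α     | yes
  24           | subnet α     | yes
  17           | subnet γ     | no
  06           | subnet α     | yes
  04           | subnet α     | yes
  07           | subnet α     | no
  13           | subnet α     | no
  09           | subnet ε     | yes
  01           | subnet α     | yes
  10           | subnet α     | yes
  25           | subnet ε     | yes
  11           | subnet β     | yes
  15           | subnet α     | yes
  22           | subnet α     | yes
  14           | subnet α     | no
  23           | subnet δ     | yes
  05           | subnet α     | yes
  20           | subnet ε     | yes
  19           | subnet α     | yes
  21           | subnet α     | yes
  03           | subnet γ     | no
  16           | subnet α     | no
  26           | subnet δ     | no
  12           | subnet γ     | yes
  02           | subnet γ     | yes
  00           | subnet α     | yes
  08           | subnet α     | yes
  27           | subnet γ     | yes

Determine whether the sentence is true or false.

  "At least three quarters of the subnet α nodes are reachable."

'At least three quarters of the subnet α nodes are reachable' holds iff |A ∩ B| / |A| ≥ 3/4.
|A| = 17, |A ∩ B| = 13, |A ∖ B| = 4.
|A ∩ B|/|A| = 13/17, so the statement is true.

True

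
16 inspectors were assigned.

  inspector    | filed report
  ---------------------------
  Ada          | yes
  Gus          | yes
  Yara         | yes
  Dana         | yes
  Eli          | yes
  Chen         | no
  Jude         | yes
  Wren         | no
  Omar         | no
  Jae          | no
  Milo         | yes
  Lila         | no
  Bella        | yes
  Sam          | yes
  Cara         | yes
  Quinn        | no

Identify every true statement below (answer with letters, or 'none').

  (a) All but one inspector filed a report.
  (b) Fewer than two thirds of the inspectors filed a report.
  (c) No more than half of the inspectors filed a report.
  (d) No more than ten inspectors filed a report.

|A| = 16, |A ∩ B| = 10, |A ∖ B| = 6.
(a) |A ∖ B| = 1: fails.
(b) |A ∩ B| / |A| < 2/3: holds.
(c) |A ∩ B| ≤ |A ∖ B|: fails.
(d) |A ∩ B| ≤ 10: holds.

(b), (d)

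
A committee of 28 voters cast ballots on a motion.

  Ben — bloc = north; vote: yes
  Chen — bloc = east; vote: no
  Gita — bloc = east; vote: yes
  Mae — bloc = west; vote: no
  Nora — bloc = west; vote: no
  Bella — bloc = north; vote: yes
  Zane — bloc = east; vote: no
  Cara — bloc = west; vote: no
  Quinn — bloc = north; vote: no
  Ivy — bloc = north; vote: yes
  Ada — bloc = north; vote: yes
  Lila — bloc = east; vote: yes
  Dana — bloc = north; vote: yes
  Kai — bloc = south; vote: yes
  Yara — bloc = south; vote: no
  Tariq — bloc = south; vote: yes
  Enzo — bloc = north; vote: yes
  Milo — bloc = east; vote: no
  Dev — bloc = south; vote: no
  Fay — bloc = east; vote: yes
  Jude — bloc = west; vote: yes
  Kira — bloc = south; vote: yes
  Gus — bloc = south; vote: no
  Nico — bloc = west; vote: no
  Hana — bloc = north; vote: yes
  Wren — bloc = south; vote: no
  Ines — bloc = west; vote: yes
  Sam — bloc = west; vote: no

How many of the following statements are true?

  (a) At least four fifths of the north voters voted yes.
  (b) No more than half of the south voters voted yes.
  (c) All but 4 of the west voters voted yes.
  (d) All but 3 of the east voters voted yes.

3

(a) north: |A| = 8, |A ∩ B| = 7; needs |A ∩ B| / |A| ≥ 4/5 — true.
(b) south: |A| = 7, |A ∩ B| = 3; needs |A ∩ B| ≤ |A ∖ B| — true.
(c) west: |A| = 7, |A ∩ B| = 2; needs |A ∖ B| = 4 — false.
(d) east: |A| = 6, |A ∩ B| = 3; needs |A ∖ B| = 3 — true.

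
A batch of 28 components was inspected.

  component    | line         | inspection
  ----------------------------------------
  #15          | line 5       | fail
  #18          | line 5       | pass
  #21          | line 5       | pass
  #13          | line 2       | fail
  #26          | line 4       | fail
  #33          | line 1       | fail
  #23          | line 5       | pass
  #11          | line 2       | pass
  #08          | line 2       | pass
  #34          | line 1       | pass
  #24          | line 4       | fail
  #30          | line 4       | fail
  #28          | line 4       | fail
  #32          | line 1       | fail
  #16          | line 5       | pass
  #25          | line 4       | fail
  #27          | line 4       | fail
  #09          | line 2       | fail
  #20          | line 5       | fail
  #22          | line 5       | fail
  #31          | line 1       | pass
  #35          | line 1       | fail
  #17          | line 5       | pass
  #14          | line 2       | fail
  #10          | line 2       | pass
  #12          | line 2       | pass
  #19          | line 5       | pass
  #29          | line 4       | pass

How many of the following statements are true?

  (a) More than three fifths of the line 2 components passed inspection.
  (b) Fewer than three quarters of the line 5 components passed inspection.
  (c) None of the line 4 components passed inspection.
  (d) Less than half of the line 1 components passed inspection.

2

(a) line 2: |A| = 7, |A ∩ B| = 4; needs |A ∩ B| / |A| > 3/5 — false.
(b) line 5: |A| = 9, |A ∩ B| = 6; needs |A ∩ B| / |A| < 3/4 — true.
(c) line 4: |A| = 7, |A ∩ B| = 1; needs A ∩ B = ∅ (|A ∩ B| = 0) — false.
(d) line 1: |A| = 5, |A ∩ B| = 2; needs |A ∩ B| < |A ∖ B| — true.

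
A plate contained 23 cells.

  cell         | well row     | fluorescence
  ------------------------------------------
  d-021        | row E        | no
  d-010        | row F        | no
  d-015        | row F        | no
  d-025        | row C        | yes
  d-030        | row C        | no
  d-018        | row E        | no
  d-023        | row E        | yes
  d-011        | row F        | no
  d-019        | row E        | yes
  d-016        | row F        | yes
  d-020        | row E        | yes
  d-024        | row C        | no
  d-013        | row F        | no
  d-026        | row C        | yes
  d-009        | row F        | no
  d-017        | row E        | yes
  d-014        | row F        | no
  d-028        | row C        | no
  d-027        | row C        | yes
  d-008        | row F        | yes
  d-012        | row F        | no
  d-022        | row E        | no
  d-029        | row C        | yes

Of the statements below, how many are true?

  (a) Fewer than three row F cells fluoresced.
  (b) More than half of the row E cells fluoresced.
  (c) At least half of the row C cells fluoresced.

(a) row F: |A| = 9, |A ∩ B| = 2; needs |A ∩ B| < 3 — true.
(b) row E: |A| = 7, |A ∩ B| = 4; needs |A ∩ B| > |A ∖ B| — true.
(c) row C: |A| = 7, |A ∩ B| = 4; needs |A ∩ B| ≥ |A ∖ B| — true.

3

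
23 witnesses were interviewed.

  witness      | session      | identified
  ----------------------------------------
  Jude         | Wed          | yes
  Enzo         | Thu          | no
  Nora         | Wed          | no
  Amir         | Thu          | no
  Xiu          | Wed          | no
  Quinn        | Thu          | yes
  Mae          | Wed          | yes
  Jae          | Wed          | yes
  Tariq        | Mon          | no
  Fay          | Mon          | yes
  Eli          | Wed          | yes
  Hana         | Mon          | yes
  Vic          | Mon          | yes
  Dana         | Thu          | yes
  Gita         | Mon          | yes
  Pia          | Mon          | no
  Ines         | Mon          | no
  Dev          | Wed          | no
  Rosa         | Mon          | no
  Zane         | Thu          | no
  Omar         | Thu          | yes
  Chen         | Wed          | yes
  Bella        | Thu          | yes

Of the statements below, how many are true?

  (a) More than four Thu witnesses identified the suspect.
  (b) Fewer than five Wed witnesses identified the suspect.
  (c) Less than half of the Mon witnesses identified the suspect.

0

(a) Thu: |A| = 7, |A ∩ B| = 4; needs |A ∩ B| > 4 — false.
(b) Wed: |A| = 8, |A ∩ B| = 5; needs |A ∩ B| < 5 — false.
(c) Mon: |A| = 8, |A ∩ B| = 4; needs |A ∩ B| < |A ∖ B| — false.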